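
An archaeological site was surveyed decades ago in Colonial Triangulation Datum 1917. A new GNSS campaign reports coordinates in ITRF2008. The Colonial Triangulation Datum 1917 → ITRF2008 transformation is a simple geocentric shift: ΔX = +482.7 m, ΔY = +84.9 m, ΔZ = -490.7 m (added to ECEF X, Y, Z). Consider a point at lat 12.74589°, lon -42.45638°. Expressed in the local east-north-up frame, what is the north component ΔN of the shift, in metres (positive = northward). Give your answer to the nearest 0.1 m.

At φ = 12.74589°, λ = -42.45638°: sin φ = 0.220627, cos φ = 0.975358, sin λ = -0.675029, cos λ = 0.737791.
ΔN = −sin φ cos λ·ΔX − sin φ sin λ·ΔY + cos φ·ΔZ = −(0.220627)(0.737791)(482.7) − (0.220627)(-0.675029)(84.9) + (0.975358)(-490.7) = -544.54 m.

ΔN = -544.5 m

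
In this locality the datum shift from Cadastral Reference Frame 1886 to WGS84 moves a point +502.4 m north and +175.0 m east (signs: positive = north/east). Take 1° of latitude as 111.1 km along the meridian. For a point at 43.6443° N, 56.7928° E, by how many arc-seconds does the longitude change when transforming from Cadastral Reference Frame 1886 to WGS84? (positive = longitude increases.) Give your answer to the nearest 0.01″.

At latitude 43.6443°, cos φ = 0.723638.
1° of longitude at this latitude = 111.1 × cos φ = 80.40 km, so Δλ = 175.0 / 80396.2 = 0.0021767° = 7.836″.

Δλ = 7.84″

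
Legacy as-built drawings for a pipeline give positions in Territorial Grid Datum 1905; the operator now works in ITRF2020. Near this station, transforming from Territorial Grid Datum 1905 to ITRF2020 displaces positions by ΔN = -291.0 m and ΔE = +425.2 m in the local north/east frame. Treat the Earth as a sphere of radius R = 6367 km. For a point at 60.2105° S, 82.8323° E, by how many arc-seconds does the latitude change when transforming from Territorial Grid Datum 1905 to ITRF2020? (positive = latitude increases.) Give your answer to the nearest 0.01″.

On a sphere of radius R, 1 rad of latitude = R, so Δφ = ΔN / R = -291.0 / 6367000 = -4.5704e-05 rad = -9.427″.

Δφ = -9.43″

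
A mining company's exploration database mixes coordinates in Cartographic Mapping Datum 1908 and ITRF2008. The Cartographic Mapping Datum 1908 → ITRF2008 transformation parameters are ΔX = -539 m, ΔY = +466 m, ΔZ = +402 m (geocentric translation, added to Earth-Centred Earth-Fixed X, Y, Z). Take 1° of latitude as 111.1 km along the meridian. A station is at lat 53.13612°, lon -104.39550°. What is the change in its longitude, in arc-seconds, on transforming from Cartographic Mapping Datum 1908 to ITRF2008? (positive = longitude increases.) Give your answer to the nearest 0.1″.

sin φ = 0.800063, cos φ = 0.599916, sin λ = -0.968603, cos λ = -0.248614.
East component: ΔE = −sin λ·ΔX + cos λ·ΔY = −(-0.968603)(-539) + (-0.248614)(466) = -637.93 m.
1° of latitude spans 111100 m; at latitude φ, 1° of longitude spans that × cos φ = 66650.7 m, so Δλ = -637.93 / 66650.7 × 3600 = -34.457″.

Δλ = -34.5″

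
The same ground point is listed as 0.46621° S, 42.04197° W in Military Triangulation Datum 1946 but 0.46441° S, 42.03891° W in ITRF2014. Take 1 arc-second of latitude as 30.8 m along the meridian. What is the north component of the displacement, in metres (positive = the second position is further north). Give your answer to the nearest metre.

Δφ = -0.46441° − -0.46621° = +0.00180°; Δλ = -42.03891° − -42.04197° = +0.00306°.
1° of latitude = 3600 × 30.80 = 110880 m.
ΔN = Δφ × 110880 = 199.6 m; ΔE = Δλ × 110880 × cos(-0.46621°) = +0.00306 × 110880 × 0.999967 = 339.3 m.

ΔN = 200 m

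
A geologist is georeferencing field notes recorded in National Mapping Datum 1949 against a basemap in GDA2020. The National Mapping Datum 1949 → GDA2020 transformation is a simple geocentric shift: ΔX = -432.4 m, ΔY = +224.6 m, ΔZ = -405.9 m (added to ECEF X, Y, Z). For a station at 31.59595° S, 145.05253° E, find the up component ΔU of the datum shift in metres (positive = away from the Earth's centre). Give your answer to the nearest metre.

At φ = -31.59595°, λ = 145.05253°: sin φ = -0.523926, cos φ = 0.851764, sin λ = 0.572825, cos λ = -0.819678.
ΔU = cos φ cos λ·ΔX + cos φ sin λ·ΔY + sin φ·ΔZ = (0.851764)(-0.819678)(-432.4) + (0.851764)(0.572825)(224.6) + (-0.523926)(-405.9) = 624.14 m.

ΔU = 624 m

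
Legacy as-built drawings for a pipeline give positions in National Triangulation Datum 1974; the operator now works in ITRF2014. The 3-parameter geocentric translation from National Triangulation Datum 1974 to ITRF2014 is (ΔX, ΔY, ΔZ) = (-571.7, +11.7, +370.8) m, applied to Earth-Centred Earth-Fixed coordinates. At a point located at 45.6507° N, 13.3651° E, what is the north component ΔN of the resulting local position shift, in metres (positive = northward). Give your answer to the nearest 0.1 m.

The local north axis is (−sin φ cos λ, −sin φ sin λ, cos φ), giving ΔN = 397.746 − 1.934 + 259.201 = 655.01 m.

ΔN = 655.0 m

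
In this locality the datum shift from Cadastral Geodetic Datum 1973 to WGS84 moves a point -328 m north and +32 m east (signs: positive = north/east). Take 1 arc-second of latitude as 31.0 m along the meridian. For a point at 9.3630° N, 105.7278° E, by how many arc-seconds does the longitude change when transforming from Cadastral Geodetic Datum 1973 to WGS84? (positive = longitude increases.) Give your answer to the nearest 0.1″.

At latitude 9.3630°, cos φ = 0.986677.
1″ of longitude at this latitude = 31.00 × cos φ = 30.5870 m, so Δλ = 32.0 / 30.5870 = 1.046″.

Δλ = 1.0″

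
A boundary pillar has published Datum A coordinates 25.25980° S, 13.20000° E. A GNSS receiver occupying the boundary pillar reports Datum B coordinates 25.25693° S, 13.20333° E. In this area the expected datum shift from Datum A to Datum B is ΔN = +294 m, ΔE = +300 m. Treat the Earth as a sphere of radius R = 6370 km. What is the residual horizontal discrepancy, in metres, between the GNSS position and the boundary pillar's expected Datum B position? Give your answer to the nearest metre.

Observed coordinate differences: Δφ = +0.00287°, Δλ = +0.00333°.
Converting to metres (1° lat = 111177 m, cos φ = 0.904382): observed ΔN = 319.1 m, observed ΔE = 334.8 m.
Subtracting the expected shift leaves a residual of 319.1 − (294) = 25.1 m north and 334.8 − (300) = 34.8 m east.
Residual distance = √(25.1² + 34.8²) = 42.9 m.

43 m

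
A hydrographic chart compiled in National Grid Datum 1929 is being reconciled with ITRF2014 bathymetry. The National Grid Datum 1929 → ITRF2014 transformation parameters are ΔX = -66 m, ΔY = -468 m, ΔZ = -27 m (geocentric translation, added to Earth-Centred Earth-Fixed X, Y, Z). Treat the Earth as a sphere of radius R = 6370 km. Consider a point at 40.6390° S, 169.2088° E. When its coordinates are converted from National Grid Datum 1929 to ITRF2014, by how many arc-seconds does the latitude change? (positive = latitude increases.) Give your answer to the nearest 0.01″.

Δφ = -1.14″

sin φ = -0.651291, cos φ = 0.758828, sin λ = 0.187230, cos λ = -0.982316.
North component: ΔN = −sin φ cos λ·ΔX − sin φ sin λ·ΔY + cos φ·ΔZ = −(-0.651291)(-0.982316)(-66) − (-0.651291)(0.187230)(-468) + (0.758828)(-27) = -35.33 m.
1° of latitude spans πR/180 = 111177 m, so Δφ = -35.33 / 111177 × 3600 = -1.144″.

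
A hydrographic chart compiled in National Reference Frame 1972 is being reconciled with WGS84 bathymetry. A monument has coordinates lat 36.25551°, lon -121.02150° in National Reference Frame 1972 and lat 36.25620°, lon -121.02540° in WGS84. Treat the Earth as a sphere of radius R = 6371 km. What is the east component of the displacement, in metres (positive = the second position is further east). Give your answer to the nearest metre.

ΔE = -350 m

Δφ = 36.25620° − 36.25551° = +0.00069°; Δλ = -121.02540° − -121.02150° = -0.00390°.
1° along a meridian = πR/180 = 111195 m.
ΔN = Δφ × 111195 = 76.7 m; ΔE = Δλ × 111195 × cos(36.25551°) = -0.00390 × 111195 × 0.806388 = -349.7 m.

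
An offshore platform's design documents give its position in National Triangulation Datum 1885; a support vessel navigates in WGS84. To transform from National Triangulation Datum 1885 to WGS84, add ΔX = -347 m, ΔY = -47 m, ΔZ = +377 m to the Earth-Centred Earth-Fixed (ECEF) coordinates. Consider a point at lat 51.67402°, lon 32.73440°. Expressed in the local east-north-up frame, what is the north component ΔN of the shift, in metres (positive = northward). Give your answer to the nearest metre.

At φ = 51.67402°, λ = 32.73440°: sin φ = 0.784495, cos φ = 0.620135, sin λ = 0.540745, cos λ = 0.841186.
ΔN = −sin φ cos λ·ΔX − sin φ sin λ·ΔY + cos φ·ΔZ = −(0.784495)(0.841186)(-347) − (0.784495)(0.540745)(-47) + (0.620135)(377) = 482.72 m.

ΔN = 483 m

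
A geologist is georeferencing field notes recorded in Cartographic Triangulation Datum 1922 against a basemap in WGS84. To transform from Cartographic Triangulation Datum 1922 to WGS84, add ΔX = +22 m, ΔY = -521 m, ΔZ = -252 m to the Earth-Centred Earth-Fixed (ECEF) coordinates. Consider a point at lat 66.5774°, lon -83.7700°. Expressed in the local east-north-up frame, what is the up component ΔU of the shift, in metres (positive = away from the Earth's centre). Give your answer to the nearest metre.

ΔU = -24 m

The local up (radial) axis is (cos φ cos λ, cos φ sin λ, sin φ), giving ΔU = 0.949 + 205.880 − 231.235 = -24.41 m.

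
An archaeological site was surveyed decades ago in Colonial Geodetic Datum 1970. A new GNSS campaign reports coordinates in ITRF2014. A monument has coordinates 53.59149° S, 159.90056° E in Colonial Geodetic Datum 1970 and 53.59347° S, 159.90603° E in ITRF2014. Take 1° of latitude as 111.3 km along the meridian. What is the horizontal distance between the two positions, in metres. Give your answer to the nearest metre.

Δφ = -53.59347° − -53.59149° = -0.00198°; Δλ = 159.90603° − 159.90056° = +0.00547°.
ΔN = Δφ × 111300 = -220.4 m; ΔE = Δλ × 111300 × cos(-53.59149°) = +0.00547 × 111300 × 0.593538 = 361.4 m.
Distance = √(ΔE² + ΔN²) = √(361.4² + (-220.4)²) = 423.2 m.

423 m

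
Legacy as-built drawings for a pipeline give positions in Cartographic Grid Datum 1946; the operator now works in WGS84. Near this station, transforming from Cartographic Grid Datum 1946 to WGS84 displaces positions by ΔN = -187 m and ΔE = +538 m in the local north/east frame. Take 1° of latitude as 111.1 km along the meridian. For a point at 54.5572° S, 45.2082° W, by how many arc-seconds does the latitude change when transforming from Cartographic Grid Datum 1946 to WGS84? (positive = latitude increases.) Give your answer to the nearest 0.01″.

Δφ = -6.06″

1° of latitude = 111.1 km, so Δφ = -187.0 / 111100 = -0.0016832° = -6.059″.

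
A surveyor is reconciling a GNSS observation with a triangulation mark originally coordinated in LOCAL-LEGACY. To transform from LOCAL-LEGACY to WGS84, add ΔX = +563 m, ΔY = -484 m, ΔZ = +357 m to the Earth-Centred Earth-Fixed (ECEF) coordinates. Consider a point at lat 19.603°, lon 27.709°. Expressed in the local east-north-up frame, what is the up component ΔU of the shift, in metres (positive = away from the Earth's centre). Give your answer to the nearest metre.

At φ = 19.603°, λ = 27.709°: sin φ = 0.335501, cos φ = 0.942040, sin λ = 0.464981, cos λ = 0.885321.
ΔU = cos φ cos λ·ΔX + cos φ sin λ·ΔY + sin φ·ΔZ = (0.942040)(0.885321)(563) + (0.942040)(0.464981)(-484) + (0.335501)(357) = 377.31 m.

ΔU = 377 m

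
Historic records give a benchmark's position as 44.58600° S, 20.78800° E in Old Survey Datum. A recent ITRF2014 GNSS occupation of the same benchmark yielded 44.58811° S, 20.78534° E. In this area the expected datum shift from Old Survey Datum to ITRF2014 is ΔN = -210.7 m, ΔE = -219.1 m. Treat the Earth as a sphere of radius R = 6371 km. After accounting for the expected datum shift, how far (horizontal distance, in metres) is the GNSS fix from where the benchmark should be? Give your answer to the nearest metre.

25 m

Observed coordinate differences: Δφ = -0.00211°, Δλ = -0.00266°.
Converting to metres (1° lat = 111195 m, cos φ = 0.712198): observed ΔN = -234.6 m, observed ΔE = -210.7 m.
Subtracting the expected shift leaves a residual of -234.6 − (-210.7) = -23.9 m north and -210.7 − (-219.1) = 8.4 m east.
Residual distance = √((-23.9)² + 8.4²) = 25.4 m.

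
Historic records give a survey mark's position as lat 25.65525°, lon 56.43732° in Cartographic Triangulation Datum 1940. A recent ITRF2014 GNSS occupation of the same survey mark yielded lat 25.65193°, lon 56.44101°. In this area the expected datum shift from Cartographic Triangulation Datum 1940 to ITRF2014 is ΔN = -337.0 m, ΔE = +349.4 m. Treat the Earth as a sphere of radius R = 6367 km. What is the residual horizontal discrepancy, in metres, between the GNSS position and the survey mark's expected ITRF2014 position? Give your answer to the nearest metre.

38 m

Observed coordinate differences: Δφ = -0.00332°, Δλ = +0.00369°.
Converting to metres (1° lat = 111125 m, cos φ = 0.901415): observed ΔN = -368.9 m, observed ΔE = 369.6 m.
Subtracting the expected shift leaves a residual of -368.9 − (-337.0) = -31.9 m north and 369.6 − (349.4) = 20.2 m east.
Residual distance = √((-31.9)² + 20.2²) = 37.8 m.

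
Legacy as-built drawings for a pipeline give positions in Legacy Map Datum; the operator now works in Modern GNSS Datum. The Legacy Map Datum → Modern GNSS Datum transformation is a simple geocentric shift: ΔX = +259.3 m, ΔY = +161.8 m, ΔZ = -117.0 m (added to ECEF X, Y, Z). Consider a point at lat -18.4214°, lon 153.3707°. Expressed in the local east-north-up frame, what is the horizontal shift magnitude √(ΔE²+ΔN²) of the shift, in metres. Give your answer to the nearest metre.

The local east axis at (φ, λ) is (−sin λ, cos λ, 0), so ΔE = −sin(153.3707°)·259.3 + cos(153.3707°)·161.8 = -260.86 m.
The local north axis is (−sin φ cos λ, −sin φ sin λ, cos φ), giving ΔN = -73.248 + 22.917 − 111.005 = -161.34 m.
Horizontal magnitude = √(ΔE² + ΔN²) = √((-260.86)² + (-161.34)²) = 306.72 m.

307 m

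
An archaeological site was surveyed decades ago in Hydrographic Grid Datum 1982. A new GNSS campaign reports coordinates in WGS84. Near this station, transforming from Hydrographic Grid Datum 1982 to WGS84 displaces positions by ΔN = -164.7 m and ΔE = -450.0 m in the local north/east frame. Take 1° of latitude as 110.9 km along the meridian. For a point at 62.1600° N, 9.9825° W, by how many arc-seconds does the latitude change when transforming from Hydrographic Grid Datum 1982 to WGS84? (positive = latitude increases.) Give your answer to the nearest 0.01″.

1° of latitude = 110.9 km, so Δφ = -164.7 / 110900 = -0.0014851° = -5.346″.

Δφ = -5.35″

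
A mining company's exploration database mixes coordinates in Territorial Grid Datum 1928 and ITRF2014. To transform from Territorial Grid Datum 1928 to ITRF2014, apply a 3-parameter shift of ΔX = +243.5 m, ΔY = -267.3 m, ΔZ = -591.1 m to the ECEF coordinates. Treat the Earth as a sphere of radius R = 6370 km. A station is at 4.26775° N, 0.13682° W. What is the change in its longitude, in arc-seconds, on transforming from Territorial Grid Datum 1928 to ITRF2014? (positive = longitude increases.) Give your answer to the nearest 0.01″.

Δλ = -8.66″

sin φ = 0.074417, cos φ = 0.997227, sin λ = -0.002388, cos λ = 0.999997.
East component: ΔE = −sin λ·ΔX + cos λ·ΔY = −(-0.002388)(243.5) + (0.999997)(-267.3) = -266.72 m.
1° of latitude spans πR/180 = 111177 m; at latitude φ, 1° of longitude spans that × cos φ = 110869.2 m, so Δλ = -266.72 / 110869.2 × 3600 = -8.661″.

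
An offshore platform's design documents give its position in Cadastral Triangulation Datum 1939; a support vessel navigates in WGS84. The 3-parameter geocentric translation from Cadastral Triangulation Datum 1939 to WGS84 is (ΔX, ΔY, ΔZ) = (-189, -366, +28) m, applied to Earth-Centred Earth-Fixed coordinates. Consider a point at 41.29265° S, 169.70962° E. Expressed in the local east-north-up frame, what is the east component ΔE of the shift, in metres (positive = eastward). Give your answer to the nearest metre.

At φ = -41.29265°, λ = 169.70962°: sin φ = -0.659905, cos φ = 0.751349, sin λ = 0.178637, cos λ = -0.983915.
ΔE = −sin λ·ΔX + cos λ·ΔY = −(0.178637)·(-189) + (-0.983915)·(-366) = 393.88 m.

ΔE = 394 m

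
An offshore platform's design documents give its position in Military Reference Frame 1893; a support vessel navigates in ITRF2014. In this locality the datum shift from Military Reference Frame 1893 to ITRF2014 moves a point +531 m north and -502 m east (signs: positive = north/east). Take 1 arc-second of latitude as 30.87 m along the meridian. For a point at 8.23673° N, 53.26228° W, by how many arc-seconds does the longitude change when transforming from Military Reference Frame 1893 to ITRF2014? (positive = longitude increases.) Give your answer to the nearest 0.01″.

At latitude 8.23673°, cos φ = 0.989685.
1″ of longitude at this latitude = 30.87 × cos φ = 30.5516 m, so Δλ = -502.0 / 30.5516 = -16.431″.

Δλ = -16.43″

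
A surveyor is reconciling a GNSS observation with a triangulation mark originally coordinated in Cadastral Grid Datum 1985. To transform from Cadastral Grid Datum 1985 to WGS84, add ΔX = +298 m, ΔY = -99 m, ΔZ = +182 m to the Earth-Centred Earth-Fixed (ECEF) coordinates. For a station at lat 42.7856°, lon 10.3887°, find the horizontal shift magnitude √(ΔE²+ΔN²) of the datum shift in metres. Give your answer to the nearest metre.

At φ = 42.7856°, λ = 10.3887°: sin φ = 0.679257, cos φ = 0.733901, sin λ = 0.180325, cos λ = 0.983607.
ΔE = −sin λ·ΔX + cos λ·ΔY = −(0.180325)·(298) + (0.983607)·(-99) = -151.11 m.
ΔN = −sin φ cos λ·ΔX − sin φ sin λ·ΔY + cos φ·ΔZ = −(0.679257)(0.983607)(298) − (0.679257)(0.180325)(-99) + (0.733901)(182) = -53.40 m.
Horizontal magnitude = √(ΔE² + ΔN²) = √((-151.11)² + (-53.40)²) = 160.27 m.

160 m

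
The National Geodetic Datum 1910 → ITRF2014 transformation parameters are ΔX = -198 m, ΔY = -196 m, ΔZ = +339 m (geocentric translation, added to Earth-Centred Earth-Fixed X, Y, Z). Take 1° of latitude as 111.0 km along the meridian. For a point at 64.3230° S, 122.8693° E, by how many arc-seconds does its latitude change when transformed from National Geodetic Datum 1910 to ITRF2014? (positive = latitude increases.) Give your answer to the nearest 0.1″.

Δφ = 3.1″

sin φ = -0.901251, cos φ = 0.433297, sin λ = 0.839911, cos λ = -0.542724.
North component: ΔN = −sin φ cos λ·ΔX − sin φ sin λ·ΔY + cos φ·ΔZ = −(-0.901251)(-0.542724)(-198) − (-0.901251)(0.839911)(-196) + (0.433297)(339) = 95.37 m.
1° of latitude spans 111000 m, so Δφ = 95.37 / 111000 × 3600 = 3.093″.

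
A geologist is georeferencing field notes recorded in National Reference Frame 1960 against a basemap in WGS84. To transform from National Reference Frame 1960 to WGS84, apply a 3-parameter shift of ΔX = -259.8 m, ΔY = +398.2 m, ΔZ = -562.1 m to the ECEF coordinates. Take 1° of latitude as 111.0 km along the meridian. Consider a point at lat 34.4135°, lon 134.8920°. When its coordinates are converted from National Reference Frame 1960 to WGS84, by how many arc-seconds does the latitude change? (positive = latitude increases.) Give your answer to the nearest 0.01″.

Δφ = -23.57″

sin φ = 0.565161, cos φ = 0.824980, sin λ = 0.708438, cos λ = -0.705773.
North component: ΔN = −sin φ cos λ·ΔX − sin φ sin λ·ΔY + cos φ·ΔZ = −(0.565161)(-0.705773)(-259.8) − (0.565161)(0.708438)(398.2) + (0.824980)(-562.1) = -726.78 m.
1° of latitude spans 111000 m, so Δφ = -726.78 / 111000 × 3600 = -23.571″.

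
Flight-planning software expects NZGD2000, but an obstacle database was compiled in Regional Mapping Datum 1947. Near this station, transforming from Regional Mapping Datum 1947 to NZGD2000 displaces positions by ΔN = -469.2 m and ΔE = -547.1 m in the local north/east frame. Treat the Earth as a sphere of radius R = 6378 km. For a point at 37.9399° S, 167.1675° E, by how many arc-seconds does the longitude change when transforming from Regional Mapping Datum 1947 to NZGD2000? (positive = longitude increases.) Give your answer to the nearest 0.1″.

At latitude -37.9399°, cos φ = 0.788656.
One radian of longitude at latitude φ spans R cos φ, so Δλ = ΔE / (R cos φ) = -547.1 / (6378000 × 0.788656) = -1.0877e-04 rad = -22.435″.

Δλ = -22.4″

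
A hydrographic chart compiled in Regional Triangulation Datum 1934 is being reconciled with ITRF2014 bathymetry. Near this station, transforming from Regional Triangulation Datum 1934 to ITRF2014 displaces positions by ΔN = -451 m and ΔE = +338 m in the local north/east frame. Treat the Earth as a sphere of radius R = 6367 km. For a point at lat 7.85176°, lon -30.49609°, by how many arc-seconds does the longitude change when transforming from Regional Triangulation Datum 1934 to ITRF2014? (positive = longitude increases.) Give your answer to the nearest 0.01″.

At latitude 7.85176°, cos φ = 0.990625.
One radian of longitude at latitude φ spans R cos φ, so Δλ = ΔE / (R cos φ) = 338.0 / (6367000 × 0.990625) = 5.3589e-05 rad = 11.053″.

Δλ = 11.05″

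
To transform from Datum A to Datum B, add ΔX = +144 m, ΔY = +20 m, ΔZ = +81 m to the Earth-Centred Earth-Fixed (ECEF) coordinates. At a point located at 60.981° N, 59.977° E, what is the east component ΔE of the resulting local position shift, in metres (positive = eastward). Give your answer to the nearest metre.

ΔE = -115 m

The local east axis at (φ, λ) is (−sin λ, cos λ, 0), so ΔE = −sin(59.977°)·144 + cos(59.977°)·20 = -114.67 m.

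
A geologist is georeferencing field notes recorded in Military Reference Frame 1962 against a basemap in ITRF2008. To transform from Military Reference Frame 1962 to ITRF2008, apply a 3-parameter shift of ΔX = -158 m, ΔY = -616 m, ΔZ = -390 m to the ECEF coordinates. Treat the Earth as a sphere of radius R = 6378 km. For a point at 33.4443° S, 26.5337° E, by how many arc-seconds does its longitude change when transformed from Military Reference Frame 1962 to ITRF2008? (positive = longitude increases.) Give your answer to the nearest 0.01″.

Δλ = -18.62″

sin φ = -0.551126, cos φ = 0.834422, sin λ = 0.446724, cos λ = 0.894672.
East component: ΔE = −sin λ·ΔX + cos λ·ΔY = −(0.446724)(-158) + (0.894672)(-616) = -480.54 m.
1° of latitude spans πR/180 = 111317 m; at latitude φ, 1° of longitude spans that × cos φ = 92885.4 m, so Δλ = -480.54 / 92885.4 × 3600 = -18.624″.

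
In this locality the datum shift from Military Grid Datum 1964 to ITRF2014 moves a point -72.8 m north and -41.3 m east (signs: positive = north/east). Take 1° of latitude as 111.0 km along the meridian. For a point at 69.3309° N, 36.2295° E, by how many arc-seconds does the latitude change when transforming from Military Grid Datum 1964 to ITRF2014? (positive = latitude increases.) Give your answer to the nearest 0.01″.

1° of latitude = 111.0 km, so Δφ = -72.8 / 111000 = -0.0006559° = -2.361″.

Δφ = -2.36″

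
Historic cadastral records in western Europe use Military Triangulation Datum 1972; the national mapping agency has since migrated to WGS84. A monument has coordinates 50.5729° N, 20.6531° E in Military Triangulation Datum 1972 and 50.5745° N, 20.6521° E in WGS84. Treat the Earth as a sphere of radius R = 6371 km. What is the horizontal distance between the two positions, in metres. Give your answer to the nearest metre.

Δφ = 50.5745° − 50.5729° = +0.0016°; Δλ = 20.6521° − 20.6531° = -0.0010°.
1° along a meridian = πR/180 = 111195 m.
ΔN = Δφ × 111195 = 177.9 m; ΔE = Δλ × 111195 × cos(50.5729°) = -0.0010 × 111195 × 0.635096 = -70.6 m.
Distance = √(ΔE² + ΔN²) = √((-70.6)² + 177.9²) = 191.4 m.

191 m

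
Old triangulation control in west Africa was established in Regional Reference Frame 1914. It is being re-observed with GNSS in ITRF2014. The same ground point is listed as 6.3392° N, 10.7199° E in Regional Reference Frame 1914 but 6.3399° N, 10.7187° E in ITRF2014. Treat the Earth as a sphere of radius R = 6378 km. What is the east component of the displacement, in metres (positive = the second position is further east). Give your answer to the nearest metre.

Δφ = 6.3399° − 6.3392° = +0.0007°; Δλ = 10.7187° − 10.7199° = -0.0012°.
1° along a meridian = πR/180 = 111317 m.
ΔN = Δφ × 111317 = 77.9 m; ΔE = Δλ × 111317 × cos(6.3392°) = -0.0012 × 111317 × 0.993886 = -132.8 m.

ΔE = -133 m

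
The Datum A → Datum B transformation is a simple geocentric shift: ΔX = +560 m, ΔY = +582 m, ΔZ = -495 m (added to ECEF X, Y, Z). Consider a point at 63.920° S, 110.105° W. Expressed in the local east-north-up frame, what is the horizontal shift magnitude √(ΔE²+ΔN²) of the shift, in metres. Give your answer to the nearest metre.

940 m

At φ = -63.920°, λ = -110.105°: sin φ = -0.898181, cos φ = 0.439626, sin λ = -0.939064, cos λ = -0.343742.
ΔE = −sin λ·ΔX + cos λ·ΔY = −(-0.939064)·(560) + (-0.343742)·(582) = 325.82 m.
ΔN = −sin φ cos λ·ΔX − sin φ sin λ·ΔY + cos φ·ΔZ = −(-0.898181)(-0.343742)(560) − (-0.898181)(-0.939064)(582) + (0.439626)(-495) = -881.40 m.
Horizontal magnitude = √(ΔE² + ΔN²) = √(325.82² + (-881.40)²) = 939.69 m.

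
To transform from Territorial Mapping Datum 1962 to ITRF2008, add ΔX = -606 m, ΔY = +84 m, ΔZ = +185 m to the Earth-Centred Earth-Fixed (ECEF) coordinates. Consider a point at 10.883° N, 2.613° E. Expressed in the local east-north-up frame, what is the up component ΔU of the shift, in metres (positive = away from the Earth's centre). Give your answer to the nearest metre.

The local up (radial) axis is (cos φ cos λ, cos φ sin λ, sin φ), giving ΔU = -594.482 + 3.761 + 34.929 = -555.79 m.

ΔU = -556 m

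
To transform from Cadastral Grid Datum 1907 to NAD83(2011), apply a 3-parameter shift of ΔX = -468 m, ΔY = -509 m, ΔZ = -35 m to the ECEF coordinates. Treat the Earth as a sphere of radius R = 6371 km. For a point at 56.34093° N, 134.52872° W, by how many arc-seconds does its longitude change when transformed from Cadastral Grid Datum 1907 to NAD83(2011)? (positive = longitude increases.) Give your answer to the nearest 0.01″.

Δλ = 1.36″

sin φ = 0.832350, cos φ = 0.554250, sin λ = -0.712899, cos λ = -0.701267.
East component: ΔE = −sin λ·ΔX + cos λ·ΔY = −(-0.712899)(-468) + (-0.701267)(-509) = 23.31 m.
1° of latitude spans πR/180 = 111195 m; at latitude φ, 1° of longitude spans that × cos φ = 61629.8 m, so Δλ = 23.31 / 61629.8 × 3600 = 1.361″.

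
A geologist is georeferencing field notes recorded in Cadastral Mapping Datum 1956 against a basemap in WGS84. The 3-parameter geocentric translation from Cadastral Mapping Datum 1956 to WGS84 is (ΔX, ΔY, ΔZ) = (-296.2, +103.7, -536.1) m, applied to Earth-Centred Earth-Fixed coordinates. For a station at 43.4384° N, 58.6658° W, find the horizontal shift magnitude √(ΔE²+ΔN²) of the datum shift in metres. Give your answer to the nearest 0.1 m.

298.5 m

The local east axis at (φ, λ) is (−sin λ, cos λ, 0), so ΔE = −sin(-58.6658°)·(-296.2) + cos(-58.6658°)·103.7 = -199.07 m.
The local north axis is (−sin φ cos λ, −sin φ sin λ, cos φ), giving ΔN = 105.909 + 60.902 − 389.270 = -222.46 m.
Horizontal magnitude = √(ΔE² + ΔN²) = √((-199.07)² + (-222.46)²) = 298.53 m.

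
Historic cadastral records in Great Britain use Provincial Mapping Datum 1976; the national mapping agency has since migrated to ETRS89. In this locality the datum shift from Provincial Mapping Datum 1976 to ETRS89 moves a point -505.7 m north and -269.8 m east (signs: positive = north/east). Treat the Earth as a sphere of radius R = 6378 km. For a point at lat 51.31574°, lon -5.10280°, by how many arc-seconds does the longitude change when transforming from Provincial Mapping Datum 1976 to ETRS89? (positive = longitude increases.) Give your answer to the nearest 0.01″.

At latitude 51.31574°, cos φ = 0.625028.
One radian of longitude at latitude φ spans R cos φ, so Δλ = ΔE / (R cos φ) = -269.8 / (6378000 × 0.625028) = -6.7680e-05 rad = -13.960″.

Δλ = -13.96″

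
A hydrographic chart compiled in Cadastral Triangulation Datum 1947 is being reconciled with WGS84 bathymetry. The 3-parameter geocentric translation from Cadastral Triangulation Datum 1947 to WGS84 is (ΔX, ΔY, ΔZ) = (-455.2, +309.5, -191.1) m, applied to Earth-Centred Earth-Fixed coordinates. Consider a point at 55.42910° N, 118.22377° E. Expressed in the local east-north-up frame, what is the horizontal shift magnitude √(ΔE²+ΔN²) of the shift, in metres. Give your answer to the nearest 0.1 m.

At φ = 55.42910°, λ = 118.22377°: sin φ = 0.823425, cos φ = 0.567426, sin λ = 0.881107, cos λ = -0.472916.
ΔE = −sin λ·ΔX + cos λ·ΔY = −(0.881107)·(-455.2) + (-0.472916)·(309.5) = 254.71 m.
ΔN = −sin φ cos λ·ΔX − sin φ sin λ·ΔY + cos φ·ΔZ = −(0.823425)(-0.472916)(-455.2) − (0.823425)(0.881107)(309.5) + (0.567426)(-191.1) = -510.25 m.
Horizontal magnitude = √(ΔE² + ΔN²) = √(254.71² + (-510.25)²) = 570.29 m.

570.3 m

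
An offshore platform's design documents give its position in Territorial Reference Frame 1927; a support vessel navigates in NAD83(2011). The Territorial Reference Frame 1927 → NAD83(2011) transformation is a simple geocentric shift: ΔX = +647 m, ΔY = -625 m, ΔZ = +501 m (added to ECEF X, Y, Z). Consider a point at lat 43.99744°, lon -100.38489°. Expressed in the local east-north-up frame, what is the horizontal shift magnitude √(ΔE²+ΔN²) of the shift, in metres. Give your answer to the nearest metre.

At φ = 43.99744°, λ = -100.38489°: sin φ = 0.694626, cos φ = 0.719371, sin λ = -0.983619, cos λ = -0.180260.
ΔE = −sin λ·ΔX + cos λ·ΔY = −(-0.983619)·(647) + (-0.180260)·(-625) = 749.06 m.
ΔN = −sin φ cos λ·ΔX − sin φ sin λ·ΔY + cos φ·ΔZ = −(0.694626)(-0.180260)(647) − (0.694626)(-0.983619)(-625) + (0.719371)(501) = 14.39 m.
Horizontal magnitude = √(ΔE² + ΔN²) = √(749.06² + 14.39²) = 749.20 m.

749 m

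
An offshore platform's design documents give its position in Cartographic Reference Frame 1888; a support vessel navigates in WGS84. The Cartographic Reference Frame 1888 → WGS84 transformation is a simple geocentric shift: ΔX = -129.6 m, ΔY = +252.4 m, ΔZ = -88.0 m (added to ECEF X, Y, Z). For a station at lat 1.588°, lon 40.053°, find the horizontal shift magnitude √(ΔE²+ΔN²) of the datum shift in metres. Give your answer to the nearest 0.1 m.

The local east axis at (φ, λ) is (−sin λ, cos λ, 0), so ΔE = −sin(40.053°)·(-129.6) + cos(40.053°)·252.4 = 276.60 m.
The local north axis is (−sin φ cos λ, −sin φ sin λ, cos φ), giving ΔN = 2.749 − 4.501 − 87.966 = -89.72 m.
Horizontal magnitude = √(ΔE² + ΔN²) = √(276.60² + (-89.72)²) = 290.78 m.

290.8 m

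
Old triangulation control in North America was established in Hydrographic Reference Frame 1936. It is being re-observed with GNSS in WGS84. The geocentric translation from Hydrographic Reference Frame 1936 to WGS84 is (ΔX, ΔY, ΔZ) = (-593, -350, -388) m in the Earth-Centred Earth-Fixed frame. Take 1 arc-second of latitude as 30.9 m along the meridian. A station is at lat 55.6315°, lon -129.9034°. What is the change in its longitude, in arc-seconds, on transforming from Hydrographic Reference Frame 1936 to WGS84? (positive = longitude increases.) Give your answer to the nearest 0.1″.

Δλ = -13.2″

sin φ = 0.825424, cos φ = 0.564513, sin λ = -0.767127, cos λ = -0.641495.
East component: ΔE = −sin λ·ΔX + cos λ·ΔY = −(-0.767127)(-593) + (-0.641495)(-350) = -230.38 m.
1° of latitude spans 3600 × 30.90 = 111240 m; at latitude φ, 1° of longitude spans that × cos φ = 62796.5 m, so Δλ = -230.38 / 62796.5 × 3600 = -13.207″.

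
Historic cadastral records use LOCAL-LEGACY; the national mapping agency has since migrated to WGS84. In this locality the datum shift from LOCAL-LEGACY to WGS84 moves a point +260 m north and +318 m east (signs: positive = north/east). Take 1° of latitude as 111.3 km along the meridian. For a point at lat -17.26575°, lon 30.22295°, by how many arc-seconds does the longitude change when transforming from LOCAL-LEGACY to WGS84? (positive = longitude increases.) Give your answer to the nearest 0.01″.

At latitude -17.26575°, cos φ = 0.954938.
1° of longitude at this latitude = 111.3 × cos φ = 106.28 km, so Δλ = 318.0 / 106284.6 = 0.0029920° = 10.771″.

Δλ = 10.77″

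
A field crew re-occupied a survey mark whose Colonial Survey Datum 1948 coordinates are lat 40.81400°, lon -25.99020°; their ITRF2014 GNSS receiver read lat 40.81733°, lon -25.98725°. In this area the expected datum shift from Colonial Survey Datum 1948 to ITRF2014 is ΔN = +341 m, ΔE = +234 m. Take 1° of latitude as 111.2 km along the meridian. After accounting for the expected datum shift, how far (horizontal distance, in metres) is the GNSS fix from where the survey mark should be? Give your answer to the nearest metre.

Observed coordinate differences: Δφ = +0.00333°, Δλ = +0.00295°.
Converting to metres (1° lat = 111200 m, cos φ = 0.756835): observed ΔN = 370.3 m, observed ΔE = 248.3 m.
Subtracting the expected shift leaves a residual of 370.3 − (341) = 29.3 m north and 248.3 − (234) = 14.3 m east.
Residual distance = √(29.3² + 14.3²) = 32.6 m.

33 m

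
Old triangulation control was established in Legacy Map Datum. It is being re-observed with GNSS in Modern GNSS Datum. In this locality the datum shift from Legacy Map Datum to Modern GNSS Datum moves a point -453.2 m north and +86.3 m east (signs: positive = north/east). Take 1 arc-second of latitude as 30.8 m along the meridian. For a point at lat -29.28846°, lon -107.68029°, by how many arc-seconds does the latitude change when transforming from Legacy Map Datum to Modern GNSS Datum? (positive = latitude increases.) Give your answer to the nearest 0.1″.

Δφ = -14.7″

1″ of latitude = 30.80 m, so Δφ = -453.2 / 30.80 = -14.714″.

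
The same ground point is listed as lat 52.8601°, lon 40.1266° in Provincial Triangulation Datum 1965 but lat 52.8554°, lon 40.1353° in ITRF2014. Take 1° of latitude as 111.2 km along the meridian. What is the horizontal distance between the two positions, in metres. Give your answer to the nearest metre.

784 m

Δφ = 52.8554° − 52.8601° = -0.0047°; Δλ = 40.1353° − 40.1266° = +0.0087°.
ΔN = Δφ × 111200 = -522.6 m; ΔE = Δλ × 111200 × cos(52.8601°) = +0.0087 × 111200 × 0.603763 = 584.1 m.
Distance = √(ΔE² + ΔN²) = √(584.1² + (-522.6)²) = 783.8 m.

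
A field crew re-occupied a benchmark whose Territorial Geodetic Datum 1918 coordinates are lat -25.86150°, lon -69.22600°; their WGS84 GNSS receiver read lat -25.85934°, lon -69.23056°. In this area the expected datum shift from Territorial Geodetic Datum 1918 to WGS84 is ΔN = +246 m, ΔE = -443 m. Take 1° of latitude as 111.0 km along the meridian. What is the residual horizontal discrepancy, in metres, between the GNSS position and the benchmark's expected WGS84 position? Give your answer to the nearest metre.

14 m

Observed coordinate differences: Δφ = +0.00216°, Δλ = -0.00456°.
Converting to metres (1° lat = 111000 m, cos φ = 0.899851): observed ΔN = 239.8 m, observed ΔE = -455.5 m.
Subtracting the expected shift leaves a residual of 239.8 − (246) = -6.2 m north and -455.5 − (-443) = -12.5 m east.
Residual distance = √((-6.2)² + (-12.5)²) = 13.9 m.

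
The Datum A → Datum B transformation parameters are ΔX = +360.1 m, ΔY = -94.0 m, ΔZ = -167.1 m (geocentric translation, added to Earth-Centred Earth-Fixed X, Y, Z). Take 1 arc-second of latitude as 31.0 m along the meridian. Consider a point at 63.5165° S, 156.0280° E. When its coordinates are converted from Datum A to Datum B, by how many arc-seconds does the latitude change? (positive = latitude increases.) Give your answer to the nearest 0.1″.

Δφ = -13.0″

sin φ = -0.895063, cos φ = 0.445940, sin λ = 0.406290, cos λ = -0.913744.
North component: ΔN = −sin φ cos λ·ΔX − sin φ sin λ·ΔY + cos φ·ΔZ = −(-0.895063)(-0.913744)(360.1) − (-0.895063)(0.406290)(-94.0) + (0.445940)(-167.1) = -403.21 m.
1° of latitude spans 3600 × 31.00 = 111600 m, so Δφ = -403.21 / 111600 × 3600 = -13.007″.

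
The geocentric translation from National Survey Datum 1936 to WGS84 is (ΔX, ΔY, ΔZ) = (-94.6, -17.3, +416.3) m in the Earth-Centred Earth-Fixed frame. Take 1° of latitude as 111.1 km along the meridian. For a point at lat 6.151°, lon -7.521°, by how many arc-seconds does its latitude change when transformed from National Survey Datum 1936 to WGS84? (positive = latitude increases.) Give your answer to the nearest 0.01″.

Δφ = 13.73″

sin φ = 0.107149, cos φ = 0.994243, sin λ = -0.130890, cos λ = 0.991397.
North component: ΔN = −sin φ cos λ·ΔX − sin φ sin λ·ΔY + cos φ·ΔZ = −(0.107149)(0.991397)(-94.6) − (0.107149)(-0.130890)(-17.3) + (0.994243)(416.3) = 423.71 m.
1° of latitude spans 111100 m, so Δφ = 423.71 / 111100 × 3600 = 13.730″.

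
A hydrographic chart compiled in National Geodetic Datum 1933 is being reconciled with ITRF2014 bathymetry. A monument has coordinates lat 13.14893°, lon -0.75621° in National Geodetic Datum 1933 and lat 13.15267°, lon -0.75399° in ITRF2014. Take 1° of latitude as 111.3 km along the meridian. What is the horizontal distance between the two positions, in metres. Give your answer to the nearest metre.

Δφ = 13.15267° − 13.14893° = +0.00374°; Δλ = -0.75399° − -0.75621° = +0.00222°.
ΔN = Δφ × 111300 = 416.3 m; ΔE = Δλ × 111300 × cos(13.14893°) = +0.00222 × 111300 × 0.973782 = 240.6 m.
Distance = √(ΔE² + ΔN²) = √(240.6² + 416.3²) = 480.8 m.

481 m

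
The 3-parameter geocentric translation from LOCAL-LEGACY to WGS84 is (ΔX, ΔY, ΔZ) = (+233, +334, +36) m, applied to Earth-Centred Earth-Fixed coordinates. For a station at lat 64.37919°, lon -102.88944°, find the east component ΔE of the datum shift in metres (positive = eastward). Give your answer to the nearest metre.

At φ = 64.37919°, λ = -102.88944°: sin φ = 0.901676, cos φ = 0.432413, sin λ = -0.974802, cos λ = -0.223070.
ΔE = −sin λ·ΔX + cos λ·ΔY = −(-0.974802)·(233) + (-0.223070)·(334) = 152.62 m.

ΔE = 153 m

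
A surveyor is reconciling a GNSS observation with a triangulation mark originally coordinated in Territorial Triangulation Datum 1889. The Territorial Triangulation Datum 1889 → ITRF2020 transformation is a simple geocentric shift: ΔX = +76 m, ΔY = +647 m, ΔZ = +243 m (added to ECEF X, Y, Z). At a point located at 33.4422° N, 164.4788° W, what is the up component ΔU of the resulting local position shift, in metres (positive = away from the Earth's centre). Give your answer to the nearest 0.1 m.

ΔU = -71.7 m

At φ = 33.4422°, λ = -164.4788°: sin φ = 0.551095, cos φ = 0.834442, sin λ = -0.267595, cos λ = -0.963532.
ΔU = cos φ cos λ·ΔX + cos φ sin λ·ΔY + sin φ·ΔZ = (0.834442)(-0.963532)(76) + (0.834442)(-0.267595)(647) + (0.551095)(243) = -71.66 m.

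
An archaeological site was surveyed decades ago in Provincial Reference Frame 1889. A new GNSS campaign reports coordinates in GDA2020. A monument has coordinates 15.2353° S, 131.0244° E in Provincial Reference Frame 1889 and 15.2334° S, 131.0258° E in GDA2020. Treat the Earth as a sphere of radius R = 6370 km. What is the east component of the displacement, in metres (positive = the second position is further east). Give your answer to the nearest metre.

ΔE = 150 m

Δφ = -15.2334° − -15.2353° = +0.0019°; Δλ = 131.0258° − 131.0244° = +0.0014°.
1° along a meridian = πR/180 = 111177 m.
ΔN = Δφ × 111177 = 211.2 m; ΔE = Δλ × 111177 × cos(-15.2353°) = +0.0014 × 111177 × 0.964855 = 150.2 m.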